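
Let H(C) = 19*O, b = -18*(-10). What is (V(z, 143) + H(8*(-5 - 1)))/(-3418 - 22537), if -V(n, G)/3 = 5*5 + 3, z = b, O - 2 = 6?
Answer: -68/25955 ≈ -0.0026199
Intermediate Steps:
b = 180
O = 8 (O = 2 + 6 = 8)
z = 180
H(C) = 152 (H(C) = 19*8 = 152)
V(n, G) = -84 (V(n, G) = -3*(5*5 + 3) = -3*(25 + 3) = -3*28 = -84)
(V(z, 143) + H(8*(-5 - 1)))/(-3418 - 22537) = (-84 + 152)/(-3418 - 22537) = 68/(-25955) = 68*(-1/25955) = -68/25955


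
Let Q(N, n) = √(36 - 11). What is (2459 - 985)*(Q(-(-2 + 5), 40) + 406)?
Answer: 605814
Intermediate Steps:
Q(N, n) = 5 (Q(N, n) = √25 = 5)
(2459 - 985)*(Q(-(-2 + 5), 40) + 406) = (2459 - 985)*(5 + 406) = 1474*411 = 605814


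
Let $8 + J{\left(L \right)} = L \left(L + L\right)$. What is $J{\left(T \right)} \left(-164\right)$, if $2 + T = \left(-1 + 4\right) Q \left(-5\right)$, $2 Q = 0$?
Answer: $0$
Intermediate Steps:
$Q = 0$ ($Q = \frac{1}{2} \cdot 0 = 0$)
$T = -2$ ($T = -2 + \left(-1 + 4\right) 0 \left(-5\right) = -2 + 3 \cdot 0 \left(-5\right) = -2 + 0 \left(-5\right) = -2 + 0 = -2$)
$J{\left(L \right)} = -8 + 2 L^{2}$ ($J{\left(L \right)} = -8 + L \left(L + L\right) = -8 + L 2 L = -8 + 2 L^{2}$)
$J{\left(T \right)} \left(-164\right) = \left(-8 + 2 \left(-2\right)^{2}\right) \left(-164\right) = \left(-8 + 2 \cdot 4\right) \left(-164\right) = \left(-8 + 8\right) \left(-164\right) = 0 \left(-164\right) = 0$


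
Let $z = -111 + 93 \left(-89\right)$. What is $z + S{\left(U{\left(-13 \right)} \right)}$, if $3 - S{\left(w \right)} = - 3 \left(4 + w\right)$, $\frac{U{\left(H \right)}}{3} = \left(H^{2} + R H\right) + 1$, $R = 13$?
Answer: $-8364$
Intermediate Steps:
$z = -8388$ ($z = -111 - 8277 = -8388$)
$U{\left(H \right)} = 3 + 3 H^{2} + 39 H$ ($U{\left(H \right)} = 3 \left(\left(H^{2} + 13 H\right) + 1\right) = 3 \left(1 + H^{2} + 13 H\right) = 3 + 3 H^{2} + 39 H$)
$S{\left(w \right)} = 15 + 3 w$ ($S{\left(w \right)} = 3 - - 3 \left(4 + w\right) = 3 - \left(-12 - 3 w\right) = 3 + \left(12 + 3 w\right) = 15 + 3 w$)
$z + S{\left(U{\left(-13 \right)} \right)} = -8388 + \left(15 + 3 \left(3 + 3 \left(-13\right)^{2} + 39 \left(-13\right)\right)\right) = -8388 + \left(15 + 3 \left(3 + 3 \cdot 169 - 507\right)\right) = -8388 + \left(15 + 3 \left(3 + 507 - 507\right)\right) = -8388 + \left(15 + 3 \cdot 3\right) = -8388 + \left(15 + 9\right) = -8388 + 24 = -8364$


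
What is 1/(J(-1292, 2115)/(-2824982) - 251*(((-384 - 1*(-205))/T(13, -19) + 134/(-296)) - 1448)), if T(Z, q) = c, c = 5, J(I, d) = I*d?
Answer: 22239220/8285185731941 ≈ 2.6842e-6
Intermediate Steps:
T(Z, q) = 5
1/(J(-1292, 2115)/(-2824982) - 251*(((-384 - 1*(-205))/T(13, -19) + 134/(-296)) - 1448)) = 1/(-1292*2115/(-2824982) - 251*(((-384 - 1*(-205))/5 + 134/(-296)) - 1448)) = 1/(-2732580*(-1/2824982) - 251*(((-384 + 205)*(⅕) + 134*(-1/296)) - 1448)) = 1/(29070/30053 - 251*((-179*⅕ - 67/148) - 1448)) = 1/(29070/30053 - 251*((-179/5 - 67/148) - 1448)) = 1/(29070/30053 - 251*(-26827/740 - 1448)) = 1/(29070/30053 - 251*(-1098347/740)) = 1/(29070/30053 + 275685097/740) = 1/(8285185731941/22239220) = 22239220/8285185731941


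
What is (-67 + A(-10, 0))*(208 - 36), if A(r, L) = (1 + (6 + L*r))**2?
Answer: -3096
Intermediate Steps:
A(r, L) = (7 + L*r)**2
(-67 + A(-10, 0))*(208 - 36) = (-67 + (7 + 0*(-10))**2)*(208 - 36) = (-67 + (7 + 0)**2)*172 = (-67 + 7**2)*172 = (-67 + 49)*172 = -18*172 = -3096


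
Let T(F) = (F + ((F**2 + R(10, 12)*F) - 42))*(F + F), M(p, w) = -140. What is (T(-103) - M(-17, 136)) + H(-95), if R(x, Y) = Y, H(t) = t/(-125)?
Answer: -47520681/25 ≈ -1.9008e+6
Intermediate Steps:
H(t) = -t/125 (H(t) = t*(-1/125) = -t/125)
T(F) = 2*F*(-42 + F**2 + 13*F) (T(F) = (F + ((F**2 + 12*F) - 42))*(F + F) = (F + (-42 + F**2 + 12*F))*(2*F) = (-42 + F**2 + 13*F)*(2*F) = 2*F*(-42 + F**2 + 13*F))
(T(-103) - M(-17, 136)) + H(-95) = (2*(-103)*(-42 + (-103)**2 + 13*(-103)) - 1*(-140)) - 1/125*(-95) = (2*(-103)*(-42 + 10609 - 1339) + 140) + 19/25 = (2*(-103)*9228 + 140) + 19/25 = (-1900968 + 140) + 19/25 = -1900828 + 19/25 = -47520681/25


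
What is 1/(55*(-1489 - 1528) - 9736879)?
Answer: -1/9902814 ≈ -1.0098e-7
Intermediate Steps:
1/(55*(-1489 - 1528) - 9736879) = 1/(55*(-3017) - 9736879) = 1/(-165935 - 9736879) = 1/(-9902814) = -1/9902814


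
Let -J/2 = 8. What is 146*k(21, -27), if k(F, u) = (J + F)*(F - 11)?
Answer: 7300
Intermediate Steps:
J = -16 (J = -2*8 = -16)
k(F, u) = (-16 + F)*(-11 + F) (k(F, u) = (-16 + F)*(F - 11) = (-16 + F)*(-11 + F))
146*k(21, -27) = 146*(176 + 21**2 - 27*21) = 146*(176 + 441 - 567) = 146*50 = 7300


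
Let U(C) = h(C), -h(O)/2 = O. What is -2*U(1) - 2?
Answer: 2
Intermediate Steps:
h(O) = -2*O
U(C) = -2*C
-2*U(1) - 2 = -(-4) - 2 = -2*(-2) - 2 = 4 - 2 = 2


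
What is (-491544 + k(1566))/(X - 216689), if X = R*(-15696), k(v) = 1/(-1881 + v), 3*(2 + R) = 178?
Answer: 154836361/351726795 ≈ 0.44022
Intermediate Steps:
R = 172/3 (R = -2 + (⅓)*178 = -2 + 178/3 = 172/3 ≈ 57.333)
X = -899904 (X = (172/3)*(-15696) = -899904)
(-491544 + k(1566))/(X - 216689) = (-491544 + 1/(-1881 + 1566))/(-899904 - 216689) = (-491544 + 1/(-315))/(-1116593) = (-491544 - 1/315)*(-1/1116593) = -154836361/315*(-1/1116593) = 154836361/351726795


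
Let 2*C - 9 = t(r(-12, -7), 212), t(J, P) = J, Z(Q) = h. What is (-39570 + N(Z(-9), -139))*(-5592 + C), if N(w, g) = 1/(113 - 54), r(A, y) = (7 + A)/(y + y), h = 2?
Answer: 365241033905/1652 ≈ 2.2109e+8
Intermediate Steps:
Z(Q) = 2
r(A, y) = (7 + A)/(2*y) (r(A, y) = (7 + A)/((2*y)) = (7 + A)*(1/(2*y)) = (7 + A)/(2*y))
N(w, g) = 1/59
C = 131/28 (C = 9/2 + ((1/2)*(7 - 12)/(-7))/2 = 9/2 + ((1/2)*(-1/7)*(-5))/2 = 9/2 + (1/2)*(5/14) = 9/2 + 5/28 = 131/28 ≈ 4.6786)
(-39570 + N(Z(-9), -139))*(-5592 + C) = (-39570 + 1/59)*(-5592 + 131/28) = -2334629/59*(-156445/28) = 365241033905/1652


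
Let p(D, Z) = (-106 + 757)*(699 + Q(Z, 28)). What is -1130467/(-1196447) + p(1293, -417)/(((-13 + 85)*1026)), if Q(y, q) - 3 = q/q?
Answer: 11071358195/1550595312 ≈ 7.1401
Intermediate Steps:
Q(y, q) = 4 (Q(y, q) = 3 + q/q = 3 + 1 = 4)
p(D, Z) = 457653 (p(D, Z) = (-106 + 757)*(699 + 4) = 651*703 = 457653)
-1130467/(-1196447) + p(1293, -417)/(((-13 + 85)*1026)) = -1130467/(-1196447) + 457653/(((-13 + 85)*1026)) = -1130467*(-1/1196447) + 457653/((72*1026)) = 1130467/1196447 + 457653/73872 = 1130467/1196447 + 457653*(1/73872) = 1130467/1196447 + 8029/1296 = 11071358195/1550595312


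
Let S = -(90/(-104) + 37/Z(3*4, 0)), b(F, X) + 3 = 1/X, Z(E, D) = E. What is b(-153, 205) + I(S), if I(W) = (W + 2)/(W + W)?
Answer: -208959/70930 ≈ -2.9460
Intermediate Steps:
b(F, X) = -3 + 1/X
S = -173/78 (S = -(90/(-104) + 37/((3*4))) = -(90*(-1/104) + 37/12) = -(-45/52 + 37*(1/12)) = -(-45/52 + 37/12) = -1*173/78 = -173/78 ≈ -2.2179)
I(W) = (2 + W)/(2*W) (I(W) = (2 + W)/((2*W)) = (2 + W)*(1/(2*W)) = (2 + W)/(2*W))
b(-153, 205) + I(S) = (-3 + 1/205) + (2 - 173/78)/(2*(-173/78)) = (-3 + 1/205) + (1/2)*(-78/173)*(-17/78) = -614/205 + 17/346 = -208959/70930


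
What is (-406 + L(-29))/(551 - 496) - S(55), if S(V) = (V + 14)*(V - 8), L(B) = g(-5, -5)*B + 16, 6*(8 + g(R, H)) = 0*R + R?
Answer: -97363/30 ≈ -3245.4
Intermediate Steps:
g(R, H) = -8 + R/6 (g(R, H) = -8 + (0*R + R)/6 = -8 + (0 + R)/6 = -8 + R/6)
L(B) = 16 - 53*B/6 (L(B) = (-8 + (⅙)*(-5))*B + 16 = (-8 - ⅚)*B + 16 = -53*B/6 + 16 = 16 - 53*B/6)
S(V) = (-8 + V)*(14 + V) (S(V) = (14 + V)*(-8 + V) = (-8 + V)*(14 + V))
(-406 + L(-29))/(551 - 496) - S(55) = (-406 + (16 - 53/6*(-29)))/(551 - 496) - (-112 + 55² + 6*55) = (-406 + (16 + 1537/6))/55 - (-112 + 3025 + 330) = (-406 + 1633/6)*(1/55) - 1*3243 = -803/6*1/55 - 3243 = -73/30 - 3243 = -97363/30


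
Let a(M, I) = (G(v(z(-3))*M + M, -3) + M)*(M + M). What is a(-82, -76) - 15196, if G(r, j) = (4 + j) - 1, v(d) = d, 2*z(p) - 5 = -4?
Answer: -1748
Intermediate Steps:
z(p) = 1/2 (z(p) = 5/2 + (1/2)*(-4) = 5/2 - 2 = 1/2)
G(r, j) = 3 + j
a(M, I) = 2*M**2 (a(M, I) = ((3 - 3) + M)*(M + M) = (0 + M)*(2*M) = M*(2*M) = 2*M**2)
a(-82, -76) - 15196 = 2*(-82)**2 - 15196 = 2*6724 - 15196 = 13448 - 15196 = -1748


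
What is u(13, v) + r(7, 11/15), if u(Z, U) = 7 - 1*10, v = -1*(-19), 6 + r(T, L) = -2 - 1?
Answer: -12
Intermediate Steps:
r(T, L) = -9 (r(T, L) = -6 + (-2 - 1) = -6 - 3 = -9)
v = 19
u(Z, U) = -3 (u(Z, U) = 7 - 10 = -3)
u(13, v) + r(7, 11/15) = -3 - 9 = -12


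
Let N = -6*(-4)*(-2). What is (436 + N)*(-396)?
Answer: -153648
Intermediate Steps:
N = -48 (N = 24*(-2) = -48)
(436 + N)*(-396) = (436 - 48)*(-396) = 388*(-396) = -153648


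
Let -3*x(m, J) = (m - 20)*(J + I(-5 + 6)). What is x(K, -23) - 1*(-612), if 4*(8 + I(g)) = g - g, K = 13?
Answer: 1619/3 ≈ 539.67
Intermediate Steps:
I(g) = -8 (I(g) = -8 + (g - g)/4 = -8 + (¼)*0 = -8 + 0 = -8)
x(m, J) = -(-20 + m)*(-8 + J)/3 (x(m, J) = -(m - 20)*(J - 8)/3 = -(-20 + m)*(-8 + J)/3)
x(K, -23) - 1*(-612) = (-160/3 + (8/3)*13 + (20/3)*(-23) - ⅓*(-23)*13) - 1*(-612) = (-160/3 + 104/3 - 460/3 + 299/3) + 612 = -217/3 + 612 = 1619/3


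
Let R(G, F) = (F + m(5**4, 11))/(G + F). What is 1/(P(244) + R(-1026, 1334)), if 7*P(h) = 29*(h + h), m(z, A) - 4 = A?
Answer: 308/624037 ≈ 0.00049356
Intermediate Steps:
m(z, A) = 4 + A
P(h) = 58*h/7 (P(h) = (29*(h + h))/7 = (29*(2*h))/7 = (58*h)/7 = 58*h/7)
R(G, F) = (15 + F)/(F + G) (R(G, F) = (F + (4 + 11))/(G + F) = (F + 15)/(F + G) = (15 + F)/(F + G))
1/(P(244) + R(-1026, 1334)) = 1/((58/7)*244 + (15 + 1334)/(1334 - 1026)) = 1/(14152/7 + 1349/308) = 1/(624037/308) = 308/624037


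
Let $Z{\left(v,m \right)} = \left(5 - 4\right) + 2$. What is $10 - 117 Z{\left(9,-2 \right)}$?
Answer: $-341$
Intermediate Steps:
$Z{\left(v,m \right)} = 3$ ($Z{\left(v,m \right)} = \left(5 - 4\right) + 2 = 1 + 2 = 3$)
$10 - 117 Z{\left(9,-2 \right)} = 10 - 351 = -341$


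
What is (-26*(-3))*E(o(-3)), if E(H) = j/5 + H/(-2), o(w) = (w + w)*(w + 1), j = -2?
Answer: -2496/5 ≈ -499.20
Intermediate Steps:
o(w) = 2*w*(1 + w) (o(w) = (2*w)*(1 + w) = 2*w*(1 + w))
E(H) = -⅖ - H/2 (E(H) = -2/5 + H/(-2) = -2*⅕ + H*(-½) = -⅖ - H/2)
(-26*(-3))*E(o(-3)) = (-26*(-3))*(-⅖ - (-3)*(1 - 3)) = 78*(-⅖ - (-3)*(-2)) = 78*(-⅖ - ½*12) = 78*(-⅖ - 6) = 78*(-32/5) = -2496/5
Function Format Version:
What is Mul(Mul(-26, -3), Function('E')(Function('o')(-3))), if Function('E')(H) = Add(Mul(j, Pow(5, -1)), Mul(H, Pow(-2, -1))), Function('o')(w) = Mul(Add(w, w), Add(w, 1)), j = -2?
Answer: Rational(-2496, 5) ≈ -499.20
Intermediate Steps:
Function('o')(w) = Mul(2, w, Add(1, w)) (Function('o')(w) = Mul(Mul(2, w), Add(1, w)) = Mul(2, w, Add(1, w)))
Function('E')(H) = Add(Rational(-2, 5), Mul(Rational(-1, 2), H)) (Function('E')(H) = Add(Mul(-2, Pow(5, -1)), Mul(H, Pow(-2, -1))) = Add(Mul(-2, Rational(1, 5)), Mul(H, Rational(-1, 2))) = Add(Rational(-2, 5), Mul(Rational(-1, 2), H)))
Mul(Mul(-26, -3), Function('E')(Function('o')(-3))) = Mul(Mul(-26, -3), Add(Rational(-2, 5), Mul(Rational(-1, 2), Mul(2, -3, Add(1, -3))))) = Mul(78, Add(Rational(-2, 5), Mul(Rational(-1, 2), Mul(2, -3, -2)))) = Mul(78, Add(Rational(-2, 5), Mul(Rational(-1, 2), 12))) = Mul(78, Add(Rational(-2, 5), -6)) = Mul(78, Rational(-32, 5)) = Rational(-2496, 5)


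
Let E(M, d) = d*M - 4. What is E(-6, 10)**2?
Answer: 4096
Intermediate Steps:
E(M, d) = -4 + M*d (E(M, d) = M*d - 4 = -4 + M*d)
E(-6, 10)**2 = (-4 - 6*10)**2 = (-4 - 60)**2 = (-64)**2 = 4096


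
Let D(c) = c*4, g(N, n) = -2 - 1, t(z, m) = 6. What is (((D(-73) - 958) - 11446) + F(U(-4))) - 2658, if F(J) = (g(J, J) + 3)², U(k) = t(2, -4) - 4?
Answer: -15354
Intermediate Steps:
g(N, n) = -3
D(c) = 4*c
U(k) = 2 (U(k) = 6 - 4 = 2)
F(J) = 0 (F(J) = (-3 + 3)² = 0² = 0)
(((D(-73) - 958) - 11446) + F(U(-4))) - 2658 = (((4*(-73) - 958) - 11446) + 0) - 2658 = (((-292 - 958) - 11446) + 0) - 2658 = ((-1250 - 11446) + 0) - 2658 = (-12696 + 0) - 2658 = -12696 - 2658 = -15354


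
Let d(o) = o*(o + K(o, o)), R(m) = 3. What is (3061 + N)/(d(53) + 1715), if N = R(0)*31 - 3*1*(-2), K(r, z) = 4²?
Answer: 10/17 ≈ 0.58823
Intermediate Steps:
K(r, z) = 16
d(o) = o*(16 + o) (d(o) = o*(o + 16) = o*(16 + o))
N = 99 (N = 3*31 - 3*1*(-2) = 93 - 3*(-2) = 93 + 6 = 99)
(3061 + N)/(d(53) + 1715) = (3061 + 99)/(53*(16 + 53) + 1715) = 3160/(53*69 + 1715) = 3160/(3657 + 1715) = 3160/5372 = 3160*(1/5372) = 10/17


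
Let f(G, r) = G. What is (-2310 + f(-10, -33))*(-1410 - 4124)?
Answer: 12838880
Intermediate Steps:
(-2310 + f(-10, -33))*(-1410 - 4124) = (-2310 - 10)*(-1410 - 4124) = -2320*(-5534) = 12838880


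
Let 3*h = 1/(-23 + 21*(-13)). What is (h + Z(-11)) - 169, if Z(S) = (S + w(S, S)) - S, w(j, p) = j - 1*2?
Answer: -161617/888 ≈ -182.00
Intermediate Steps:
w(j, p) = -2 + j (w(j, p) = j - 2 = -2 + j)
Z(S) = -2 + S (Z(S) = (S + (-2 + S)) - S = (-2 + 2*S) - S = -2 + S)
h = -1/888 (h = 1/(3*(-23 + 21*(-13))) = 1/(3*(-23 - 273)) = (⅓)/(-296) = (⅓)*(-1/296) = -1/888 ≈ -0.0011261)
(h + Z(-11)) - 169 = (-1/888 + (-2 - 11)) - 169 = (-1/888 - 13) - 169 = -11545/888 - 169 = -161617/888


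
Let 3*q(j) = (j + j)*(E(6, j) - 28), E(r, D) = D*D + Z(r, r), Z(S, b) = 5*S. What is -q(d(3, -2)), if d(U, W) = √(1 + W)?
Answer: -2*I/3 ≈ -0.66667*I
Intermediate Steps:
E(r, D) = D² + 5*r (E(r, D) = D*D + 5*r = D² + 5*r)
q(j) = 2*j*(2 + j²)/3 (q(j) = ((j + j)*((j² + 5*6) - 28))/3 = ((2*j)*((j² + 30) - 28))/3 = ((2*j)*((30 + j²) - 28))/3 = ((2*j)*(2 + j²))/3 = (2*j*(2 + j²))/3 = 2*j*(2 + j²)/3)
-q(d(3, -2)) = -2*√(1 - 2)*(2 + (√(1 - 2))²)/3 = -2*√(-1)*(2 + (√(-1))²)/3 = -2*I*(2 + I²)/3 = -2*I*(2 - 1)/3 = -2*I/3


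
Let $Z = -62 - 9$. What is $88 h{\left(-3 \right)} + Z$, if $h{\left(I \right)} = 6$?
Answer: $457$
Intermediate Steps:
$Z = -71$ ($Z = -62 - 9 = -71$)
$88 h{\left(-3 \right)} + Z = 88 \cdot 6 - 71 = 528 - 71 = 457$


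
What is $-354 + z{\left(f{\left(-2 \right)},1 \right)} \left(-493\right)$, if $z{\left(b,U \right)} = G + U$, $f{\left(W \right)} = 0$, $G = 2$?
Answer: $-1833$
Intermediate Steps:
$z{\left(b,U \right)} = 2 + U$
$-354 + z{\left(f{\left(-2 \right)},1 \right)} \left(-493\right) = -354 + \left(2 + 1\right) \left(-493\right) = -354 + 3 \left(-493\right) = -354 - 1479 = -1833$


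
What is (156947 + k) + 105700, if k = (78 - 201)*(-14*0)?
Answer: 262647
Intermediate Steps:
k = 0 (k = -123*0 = 0)
(156947 + k) + 105700 = (156947 + 0) + 105700 = 156947 + 105700 = 262647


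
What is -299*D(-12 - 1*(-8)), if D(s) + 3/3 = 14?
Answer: -3887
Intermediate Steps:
D(s) = 13 (D(s) = -1 + 14 = 13)
-299*D(-12 - 1*(-8)) = -299*13 = -3887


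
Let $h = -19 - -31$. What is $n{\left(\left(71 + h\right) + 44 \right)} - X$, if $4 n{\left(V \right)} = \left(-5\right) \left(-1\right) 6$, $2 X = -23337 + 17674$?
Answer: $2839$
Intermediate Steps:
$h = 12$ ($h = -19 + 31 = 12$)
$X = - \frac{5663}{2}$ ($X = \frac{-23337 + 17674}{2} = \frac{1}{2} \left(-5663\right) = - \frac{5663}{2} \approx -2831.5$)
$n{\left(V \right)} = \frac{15}{2}$ ($n{\left(V \right)} = \frac{\left(-5\right) \left(-1\right) 6}{4} = \frac{5 \cdot 6}{4} = \frac{1}{4} \cdot 30 = \frac{15}{2}$)
$n{\left(\left(71 + h\right) + 44 \right)} - X = \frac{15}{2} - - \frac{5663}{2} = \frac{15}{2} + \frac{5663}{2} = 2839$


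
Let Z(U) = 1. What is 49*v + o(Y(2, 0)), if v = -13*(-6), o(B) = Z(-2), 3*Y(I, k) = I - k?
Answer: 3823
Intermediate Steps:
Y(I, k) = -k/3 + I/3 (Y(I, k) = (I - k)/3 = -k/3 + I/3)
o(B) = 1
v = 78
49*v + o(Y(2, 0)) = 49*78 + 1 = 3822 + 1 = 3823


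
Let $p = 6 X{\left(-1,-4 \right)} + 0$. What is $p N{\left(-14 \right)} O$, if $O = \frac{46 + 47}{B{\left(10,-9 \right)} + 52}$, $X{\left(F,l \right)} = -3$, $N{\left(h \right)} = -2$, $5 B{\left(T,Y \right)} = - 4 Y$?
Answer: $\frac{4185}{74} \approx 56.554$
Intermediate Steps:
$B{\left(T,Y \right)} = - \frac{4 Y}{5}$ ($B{\left(T,Y \right)} = \frac{\left(-4\right) Y}{5} = - \frac{4 Y}{5}$)
$p = -18$ ($p = 6 \left(-3\right) + 0 = -18 + 0 = -18$)
$O = \frac{465}{296}$ ($O = \frac{46 + 47}{\left(- \frac{4}{5}\right) \left(-9\right) + 52} = \frac{93}{\frac{36}{5} + 52} = \frac{93}{\frac{296}{5}} = 93 \cdot \frac{5}{296} = \frac{465}{296} \approx 1.5709$)
$p N{\left(-14 \right)} O = \left(-18\right) \left(-2\right) \frac{465}{296} = 36 \cdot \frac{465}{296} = \frac{4185}{74}$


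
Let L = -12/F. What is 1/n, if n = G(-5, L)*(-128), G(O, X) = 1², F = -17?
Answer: -1/128 ≈ -0.0078125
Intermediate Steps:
L = 12/17 (L = -12/(-17) = -12*(-1/17) = 12/17 ≈ 0.70588)
G(O, X) = 1
n = -128 (n = 1*(-128) = -128)
1/n = 1/(-128) = -1/128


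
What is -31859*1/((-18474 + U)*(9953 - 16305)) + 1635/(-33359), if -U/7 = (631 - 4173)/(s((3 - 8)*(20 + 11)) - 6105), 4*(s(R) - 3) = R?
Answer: -61556413544419/1249021869797792 ≈ -0.049284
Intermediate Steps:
s(R) = 3 + R/4
U = -1288/319 (U = -7*(631 - 4173)/((3 + ((3 - 8)*(20 + 11))/4) - 6105) = -(-24794)/((3 + (-5*31)/4) - 6105) = -(-24794)/((3 + (¼)*(-155)) - 6105) = -(-24794)/((3 - 155/4) - 6105) = -(-24794)/(-143/4 - 6105) = -(-24794)/(-24563/4) = -(-24794)*(-4)/24563 = -7*184/319 = -1288/319 ≈ -4.0376)
-31859*1/((-18474 + U)*(9953 - 16305)) + 1635/(-33359) = -31859*1/((-18474 - 1288/319)*(9953 - 16305)) + 1635/(-33359) = -31859/((-6352*(-5894494/319))) + 1635*(-1/33359) = -31859/37441825888/319 - 1635/33359 = -31859*319/37441825888 - 1635/33359 = -10163021/37441825888 - 1635/33359 = -61556413544419/1249021869797792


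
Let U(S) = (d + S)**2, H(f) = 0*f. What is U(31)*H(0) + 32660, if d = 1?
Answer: 32660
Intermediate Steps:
H(f) = 0
U(S) = (1 + S)**2
U(31)*H(0) + 32660 = (1 + 31)**2*0 + 32660 = 32**2*0 + 32660 = 1024*0 + 32660 = 0 + 32660 = 32660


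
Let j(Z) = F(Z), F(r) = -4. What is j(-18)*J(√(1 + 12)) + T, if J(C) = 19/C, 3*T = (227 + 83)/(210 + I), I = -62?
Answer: 155/222 - 76*√13/13 ≈ -20.380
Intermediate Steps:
T = 155/222 (T = ((227 + 83)/(210 - 62))/3 = (310/148)/3 = (310*(1/148))/3 = (⅓)*(155/74) = 155/222 ≈ 0.69820)
j(Z) = -4
j(-18)*J(√(1 + 12)) + T = -76/(√(1 + 12)) + 155/222 = -76/(√13) + 155/222 = -76*√13/13 + 155/222 = 155/222 - 76*√13/13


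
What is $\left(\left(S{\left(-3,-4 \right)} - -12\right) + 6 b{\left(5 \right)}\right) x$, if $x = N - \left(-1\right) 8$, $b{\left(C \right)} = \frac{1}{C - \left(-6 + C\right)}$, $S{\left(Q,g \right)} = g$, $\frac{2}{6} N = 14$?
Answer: $450$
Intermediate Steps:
$N = 42$ ($N = 3 \cdot 14 = 42$)
$b{\left(C \right)} = \frac{1}{6}$
$x = 50$ ($x = 42 - \left(-1\right) 8 = 42 - -8 = 42 + 8 = 50$)
$\left(\left(S{\left(-3,-4 \right)} - -12\right) + 6 b{\left(5 \right)}\right) x = \left(\left(-4 - -12\right) + 6 \cdot \frac{1}{6}\right) 50 = \left(\left(-4 + 12\right) + 1\right) 50 = \left(8 + 1\right) 50 = 9 \cdot 50 = 450$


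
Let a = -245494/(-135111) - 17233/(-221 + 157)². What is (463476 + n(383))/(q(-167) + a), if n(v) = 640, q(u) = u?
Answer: -256848596484096/93743071991 ≈ -2739.9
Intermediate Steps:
a = -1322824439/553414656 (a = -245494*(-1/135111) - 17233/((-64)²) = 245494/135111 - 17233/4096 = -1322824439/553414656 ≈ -2.3903)
(463476 + n(383))/(q(-167) + a) = (463476 + 640)/(-167 - 1322824439/553414656) = 464116/(-93743071991/553414656) = 464116*(-553414656/93743071991) = -256848596484096/93743071991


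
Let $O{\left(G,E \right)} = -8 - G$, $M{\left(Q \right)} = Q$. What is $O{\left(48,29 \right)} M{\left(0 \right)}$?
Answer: $0$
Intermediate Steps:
$O{\left(48,29 \right)} M{\left(0 \right)} = \left(-8 - 48\right) 0 = \left(-56\right) 0 = 0$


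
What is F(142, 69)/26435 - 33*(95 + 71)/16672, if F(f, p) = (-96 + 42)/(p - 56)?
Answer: -941721189/2864708080 ≈ -0.32873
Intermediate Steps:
F(f, p) = -54/(-56 + p)
F(142, 69)/26435 - 33*(95 + 71)/16672 = -54/(-56 + 69)/26435 - 33*(95 + 71)/16672 = -54/13*(1/26435) - 33*166*(1/16672) = -54*1/13*(1/26435) - 5478*1/16672 = -54/13*1/26435 - 2739/8336 = -54/343655 - 2739/8336 = -941721189/2864708080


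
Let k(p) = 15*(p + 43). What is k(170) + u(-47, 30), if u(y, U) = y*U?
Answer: 1785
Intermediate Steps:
u(y, U) = U*y
k(p) = 645 + 15*p (k(p) = 15*(43 + p) = 645 + 15*p)
k(170) + u(-47, 30) = (645 + 15*170) + 30*(-47) = (645 + 2550) - 1410 = 3195 - 1410 = 1785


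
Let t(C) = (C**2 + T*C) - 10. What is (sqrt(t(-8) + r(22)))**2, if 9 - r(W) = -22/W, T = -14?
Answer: 176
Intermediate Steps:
r(W) = 9 + 22/W (r(W) = 9 - (-22)/W = 9 + 22/W)
t(C) = -10 + C**2 - 14*C (t(C) = (C**2 - 14*C) - 10 = -10 + C**2 - 14*C)
(sqrt(t(-8) + r(22)))**2 = (sqrt((-10 + (-8)**2 - 14*(-8)) + (9 + 22/22)))**2 = (sqrt((-10 + 64 + 112) + (9 + 22*(1/22))))**2 = (sqrt(166 + (9 + 1)))**2 = (sqrt(166 + 10))**2 = (sqrt(176))**2 = (4*sqrt(11))**2 = 176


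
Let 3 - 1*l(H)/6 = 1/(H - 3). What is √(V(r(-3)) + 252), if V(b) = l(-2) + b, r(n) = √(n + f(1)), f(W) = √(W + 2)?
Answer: √(6780 + 25*I*√(3 - √3))/5 ≈ 16.468 + 0.034188*I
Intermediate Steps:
f(W) = √(2 + W)
l(H) = 18 - 6/(-3 + H) (l(H) = 18 - 6/(H - 3) = 18 - 6/(-3 + H))
r(n) = √(n + √3) (r(n) = √(n + √(2 + 1)) = √(n + √3))
V(b) = 96/5 + b (V(b) = 6*(-10 + 3*(-2))/(-3 - 2) + b = 6*(-10 - 6)/(-5) + b = 6*(-⅕)*(-16) + b = 96/5 + b)
√(V(r(-3)) + 252) = √((96/5 + √(-3 + √3)) + 252) = √(1356/5 + √(-3 + √3))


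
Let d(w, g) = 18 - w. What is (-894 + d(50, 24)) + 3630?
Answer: 2704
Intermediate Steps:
(-894 + d(50, 24)) + 3630 = (-894 + (18 - 1*50)) + 3630 = (-894 + (18 - 50)) + 3630 = (-894 - 32) + 3630 = -926 + 3630 = 2704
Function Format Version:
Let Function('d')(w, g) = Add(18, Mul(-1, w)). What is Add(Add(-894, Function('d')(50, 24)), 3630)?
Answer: 2704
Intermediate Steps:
Add(Add(-894, Function('d')(50, 24)), 3630) = Add(Add(-894, Add(18, Mul(-1, 50))), 3630) = Add(Add(-894, Add(18, -50)), 3630) = Add(Add(-894, -32), 3630) = Add(-926, 3630) = 2704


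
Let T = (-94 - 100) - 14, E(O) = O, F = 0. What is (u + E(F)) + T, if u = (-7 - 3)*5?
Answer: -258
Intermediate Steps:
u = -50 (u = -10*5 = -50)
T = -208 (T = -194 - 14 = -208)
(u + E(F)) + T = (-50 + 0) - 208 = -50 - 208 = -258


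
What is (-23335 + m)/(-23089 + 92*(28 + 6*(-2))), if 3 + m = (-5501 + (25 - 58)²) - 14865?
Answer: 42615/21617 ≈ 1.9714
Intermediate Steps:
m = -19280 (m = -3 + ((-5501 + (25 - 58)²) - 14865) = -3 + ((-5501 + (-33)²) - 14865) = -3 + ((-5501 + 1089) - 14865) = -3 + (-4412 - 14865) = -3 - 19277 = -19280)
(-23335 + m)/(-23089 + 92*(28 + 6*(-2))) = (-23335 - 19280)/(-23089 + 92*(28 + 6*(-2))) = -42615/(-23089 + 92*(28 - 12)) = -42615/(-23089 + 92*16) = -42615/(-23089 + 1472) = -42615/(-21617) = -42615*(-1/21617) = 42615/21617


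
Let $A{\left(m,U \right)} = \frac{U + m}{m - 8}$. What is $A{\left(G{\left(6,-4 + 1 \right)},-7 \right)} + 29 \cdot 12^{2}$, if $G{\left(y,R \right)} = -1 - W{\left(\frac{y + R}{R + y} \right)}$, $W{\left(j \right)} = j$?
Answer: $\frac{41769}{10} \approx 4176.9$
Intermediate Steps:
$G{\left(y,R \right)} = -2$ ($G{\left(y,R \right)} = -1 - \frac{y + R}{R + y} = -1 - \frac{R + y}{R + y} = -1 - 1 = -2$)
$A{\left(m,U \right)} = \frac{U + m}{-8 + m}$
$A{\left(G{\left(6,-4 + 1 \right)},-7 \right)} + 29 \cdot 12^{2} = \frac{-7 - 2}{-8 - 2} + 29 \cdot 12^{2} = \frac{1}{-10} \left(-9\right) + 29 \cdot 144 = \left(- \frac{1}{10}\right) \left(-9\right) + 4176 = \frac{9}{10} + 4176 = \frac{41769}{10}$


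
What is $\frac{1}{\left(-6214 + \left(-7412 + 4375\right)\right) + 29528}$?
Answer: $\frac{1}{20277} \approx 4.9317 \cdot 10^{-5}$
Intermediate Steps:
$\frac{1}{\left(-6214 + \left(-7412 + 4375\right)\right) + 29528} = \frac{1}{\left(-6214 - 3037\right) + 29528} = \frac{1}{-9251 + 29528} = \frac{1}{20277}$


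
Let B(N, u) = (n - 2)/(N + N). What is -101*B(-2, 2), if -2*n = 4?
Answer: -101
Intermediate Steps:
n = -2 (n = -½*4 = -2)
B(N, u) = -2/N (B(N, u) = (-2 - 2)/(N + N) = -4*1/(2*N) = -2/N)
-101*B(-2, 2) = -(-202)/(-2) = -(-202)*(-1)/2 = -101*1 = -101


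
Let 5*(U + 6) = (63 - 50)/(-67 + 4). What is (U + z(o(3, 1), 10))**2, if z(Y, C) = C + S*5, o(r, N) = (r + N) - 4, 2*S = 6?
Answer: 35664784/99225 ≈ 359.43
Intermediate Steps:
S = 3 (S = (1/2)*6 = 3)
o(r, N) = -4 + N + r (o(r, N) = (N + r) - 4 = -4 + N + r)
U = -1903/315 (U = -6 + ((63 - 50)/(-67 + 4))/5 = -6 + (13/(-63))/5 = -6 + (13*(-1/63))/5 = -6 + (1/5)*(-13/63) = -6 - 13/315 = -1903/315 ≈ -6.0413)
z(Y, C) = 15 + C (z(Y, C) = C + 3*5 = C + 15 = 15 + C)
(U + z(o(3, 1), 10))**2 = (-1903/315 + (15 + 10))**2 = (-1903/315 + 25)**2 = (5972/315)**2 = 35664784/99225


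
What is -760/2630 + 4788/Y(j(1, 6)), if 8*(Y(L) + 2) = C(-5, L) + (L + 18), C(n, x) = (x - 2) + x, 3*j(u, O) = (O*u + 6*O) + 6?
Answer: 209798/263 ≈ 797.71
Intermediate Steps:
j(u, O) = 2 + 2*O + O*u/3 (j(u, O) = ((O*u + 6*O) + 6)/3 = ((6*O + O*u) + 6)/3 = (6 + 6*O + O*u)/3 = 2 + 2*O + O*u/3)
C(n, x) = -2 + 2*x (C(n, x) = (-2 + x) + x = -2 + 2*x)
Y(L) = 3*L/8 (Y(L) = -2 + ((-2 + 2*L) + (L + 18))/8 = -2 + ((-2 + 2*L) + (18 + L))/8 = -2 + (16 + 3*L)/8 = -2 + (2 + 3*L/8) = 3*L/8)
-760/2630 + 4788/Y(j(1, 6)) = -760/2630 + 4788/((3*(2 + 2*6 + (⅓)*6*1)/8)) = -760*1/2630 + 4788/((3*(2 + 12 + 2)/8)) = -76/263 + 4788/(((3/8)*16)) = -76/263 + 4788/6 = -76/263 + 4788*(⅙) = -76/263 + 798 = 209798/263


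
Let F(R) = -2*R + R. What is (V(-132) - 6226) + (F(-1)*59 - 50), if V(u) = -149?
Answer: -6366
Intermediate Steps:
F(R) = -R
(V(-132) - 6226) + (F(-1)*59 - 50) = (-149 - 6226) + (-1*(-1)*59 - 50) = -6375 + (1*59 - 50) = -6375 + (59 - 50) = -6375 + 9 = -6366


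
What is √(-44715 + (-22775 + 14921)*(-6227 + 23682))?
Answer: 3*I*√15237365 ≈ 11711.0*I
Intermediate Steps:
√(-44715 + (-22775 + 14921)*(-6227 + 23682)) = √(-44715 - 7854*17455) = √(-44715 - 137091570) = √(-137136285) = 3*I*√15237365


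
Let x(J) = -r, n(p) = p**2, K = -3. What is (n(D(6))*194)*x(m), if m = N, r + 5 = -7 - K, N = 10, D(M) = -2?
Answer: 6984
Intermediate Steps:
r = -9 (r = -5 + (-7 - 1*(-3)) = -5 + (-7 + 3) = -5 - 4 = -9)
m = 10
x(J) = 9 (x(J) = -1*(-9) = 9)
(n(D(6))*194)*x(m) = ((-2)**2*194)*9 = (4*194)*9 = 776*9 = 6984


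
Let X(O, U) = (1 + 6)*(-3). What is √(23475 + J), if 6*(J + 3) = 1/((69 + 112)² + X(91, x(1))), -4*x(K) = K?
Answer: 7*√4621190545590/98220 ≈ 153.21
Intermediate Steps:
x(K) = -K/4
X(O, U) = -21 (X(O, U) = 7*(-3) = -21)
J = -589319/196440 (J = -3 + 1/(6*((69 + 112)² - 21)) = -3 + 1/(6*(181² - 21)) = -3 + 1/(6*(32761 - 21)) = -3 + (⅙)/32740 = -3 + (⅙)*(1/32740) = -3 + 1/196440 = -589319/196440 ≈ -3.0000)
√(23475 + J) = √(23475 - 589319/196440) = √(4610839681/196440) = 7*√4621190545590/98220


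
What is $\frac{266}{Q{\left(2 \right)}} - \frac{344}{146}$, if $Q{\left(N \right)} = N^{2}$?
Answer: $\frac{9365}{146} \approx 64.144$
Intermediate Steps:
$\frac{266}{Q{\left(2 \right)}} - \frac{344}{146} = \frac{266}{2^{2}} - \frac{344}{146} = \frac{266}{4} - \frac{172}{73} = 266 \cdot \frac{1}{4} - \frac{172}{73} = \frac{133}{2} - \frac{172}{73} = \frac{9365}{146}$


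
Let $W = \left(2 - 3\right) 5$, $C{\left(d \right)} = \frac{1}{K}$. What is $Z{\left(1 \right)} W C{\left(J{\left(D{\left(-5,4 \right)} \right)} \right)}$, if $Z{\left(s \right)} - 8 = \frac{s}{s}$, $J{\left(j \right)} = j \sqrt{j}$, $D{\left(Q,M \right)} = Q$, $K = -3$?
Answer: $15$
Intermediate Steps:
$J{\left(j \right)} = j^{\frac{3}{2}}$
$C{\left(d \right)} = - \frac{1}{3}$ ($C{\left(d \right)} = \frac{1}{-3} = - \frac{1}{3}$)
$Z{\left(s \right)} = 9$ ($Z{\left(s \right)} = 8 + \frac{s}{s} = 8 + 1 = 9$)
$W = -5$ ($W = \left(-1\right) 5 = -5$)
$Z{\left(1 \right)} W C{\left(J{\left(D{\left(-5,4 \right)} \right)} \right)} = 9 \left(-5\right) \left(- \frac{1}{3}\right) = \left(-45\right) \left(- \frac{1}{3}\right) = 15$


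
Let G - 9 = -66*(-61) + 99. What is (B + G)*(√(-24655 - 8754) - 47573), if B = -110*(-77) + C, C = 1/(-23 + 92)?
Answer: -41373143921/69 + 869677*I*√33409/69 ≈ -5.9961e+8 + 2.3038e+6*I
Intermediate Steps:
C = 1/69 ≈ 0.014493
G = 4134 (G = 9 + (-66*(-61) + 99) = 9 + (4026 + 99) = 9 + 4125 = 4134)
B = 584431/69 (B = -110*(-77) + 1/69 = 8470 + 1/69 = 584431/69 ≈ 8470.0)
(B + G)*(√(-24655 - 8754) - 47573) = (584431/69 + 4134)*(√(-24655 - 8754) - 47573) = 869677*(√(-33409) - 47573)/69 = 869677*(I*√33409 - 47573)/69 = 869677*(-47573 + I*√33409)/69 = -41373143921/69 + 869677*I*√33409/69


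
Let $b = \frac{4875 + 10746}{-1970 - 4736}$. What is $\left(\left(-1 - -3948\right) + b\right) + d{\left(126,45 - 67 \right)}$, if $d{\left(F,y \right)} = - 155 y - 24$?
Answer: $\frac{49159477}{6706} \approx 7330.7$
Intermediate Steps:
$b = - \frac{15621}{6706}$ ($b = \frac{15621}{-1970 - 4736} = \frac{15621}{-6706} = 15621 \left(- \frac{1}{6706}\right) = - \frac{15621}{6706} \approx -2.3294$)
$d{\left(F,y \right)} = -24 - 155 y$
$\left(\left(-1 - -3948\right) + b\right) + d{\left(126,45 - 67 \right)} = \left(\left(-1 - -3948\right) - \frac{15621}{6706}\right) - \left(24 + 155 \left(45 - 67\right)\right) = \left(\left(-1 + 3948\right) - \frac{15621}{6706}\right) - -3386 = \left(3947 - \frac{15621}{6706}\right) + \left(-24 + 3410\right) = \frac{26452961}{6706} + 3386 = \frac{49159477}{6706}$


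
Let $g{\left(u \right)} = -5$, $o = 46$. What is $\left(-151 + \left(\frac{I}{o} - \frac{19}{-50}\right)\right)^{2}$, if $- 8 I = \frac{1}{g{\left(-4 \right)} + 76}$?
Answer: $\frac{9679609995930081}{426670240000} \approx 22686.0$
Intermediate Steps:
$I = - \frac{1}{568}$ ($I = - \frac{1}{8 \left(-5 + 76\right)} = - \frac{1}{8 \cdot 71} = \left(- \frac{1}{8}\right) \frac{1}{71} = - \frac{1}{568} \approx -0.0017606$)
$\left(-151 + \left(\frac{I}{o} - \frac{19}{-50}\right)\right)^{2} = \left(-151 - \left(- \frac{19}{50} + \frac{1}{26128}\right)\right)^{2} = \left(-151 - - \frac{248191}{653200}\right)^{2} = \left(-151 + \left(- \frac{1}{26128} + \frac{19}{50}\right)\right)^{2} = \left(-151 + \frac{248191}{653200}\right)^{2} = \left(- \frac{98385009}{653200}\right)^{2} = \frac{9679609995930081}{426670240000}$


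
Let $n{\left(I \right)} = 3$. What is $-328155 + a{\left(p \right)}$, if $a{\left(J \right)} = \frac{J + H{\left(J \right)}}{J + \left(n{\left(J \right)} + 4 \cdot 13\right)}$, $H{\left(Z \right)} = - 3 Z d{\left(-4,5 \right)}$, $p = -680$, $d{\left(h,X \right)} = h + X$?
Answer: $- \frac{41019647}{125} \approx -3.2816 \cdot 10^{5}$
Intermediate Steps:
$d{\left(h,X \right)} = X + h$
$H{\left(Z \right)} = - 3 Z$ ($H{\left(Z \right)} = - 3 Z \left(5 - 4\right) = - 3 Z 1 = - 3 Z$)
$a{\left(J \right)} = - \frac{2 J}{55 + J}$ ($a{\left(J \right)} = \frac{J - 3 J}{J + \left(3 + 4 \cdot 13\right)} = \frac{\left(-2\right) J}{J + \left(3 + 52\right)} = \frac{\left(-2\right) J}{J + 55} = \frac{\left(-2\right) J}{55 + J} = - \frac{2 J}{55 + J}$)
$-328155 + a{\left(p \right)} = -328155 - - \frac{1360}{55 - 680} = -328155 - - \frac{1360}{-625} = -328155 - \left(-1360\right) \left(- \frac{1}{625}\right) = -328155 - \frac{272}{125} = - \frac{41019647}{125}$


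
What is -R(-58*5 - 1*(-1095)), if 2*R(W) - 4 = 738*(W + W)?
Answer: -594092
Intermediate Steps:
R(W) = 2 + 738*W (R(W) = 2 + (738*(W + W))/2 = 2 + (738*(2*W))/2 = 2 + (1476*W)/2 = 2 + 738*W)
-R(-58*5 - 1*(-1095)) = -(2 + 738*(-58*5 - 1*(-1095))) = -(2 + 738*(-290 + 1095)) = -(2 + 738*805) = -(2 + 594090) = -1*594092 = -594092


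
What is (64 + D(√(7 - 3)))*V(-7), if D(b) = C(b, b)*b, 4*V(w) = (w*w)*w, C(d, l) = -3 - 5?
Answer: -4116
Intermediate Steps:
C(d, l) = -8
V(w) = w³/4 (V(w) = ((w*w)*w)/4 = (w²*w)/4 = w³/4)
D(b) = -8*b
(64 + D(√(7 - 3)))*V(-7) = (64 - 8*√(7 - 3))*((¼)*(-7)³) = (64 - 8*√4)*((¼)*(-343)) = (64 - 8*2)*(-343/4) = (64 - 16)*(-343/4) = 48*(-343/4) = -4116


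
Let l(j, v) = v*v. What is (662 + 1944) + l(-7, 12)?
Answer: 2750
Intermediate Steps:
l(j, v) = v²
(662 + 1944) + l(-7, 12) = (662 + 1944) + 12² = 2606 + 144 = 2750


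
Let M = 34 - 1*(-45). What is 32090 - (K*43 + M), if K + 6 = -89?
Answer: 36096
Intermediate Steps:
M = 79 (M = 34 + 45 = 79)
K = -95 (K = -6 - 89 = -95)
32090 - (K*43 + M) = 32090 - (-95*43 + 79) = 32090 - (-4085 + 79) = 32090 - 1*(-4006) = 32090 + 4006 = 36096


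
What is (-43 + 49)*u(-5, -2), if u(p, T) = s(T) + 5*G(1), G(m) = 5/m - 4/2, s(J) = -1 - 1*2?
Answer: 72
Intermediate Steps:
s(J) = -3 (s(J) = -1 - 2 = -3)
G(m) = -2 + 5/m (G(m) = 5/m - 4*½ = 5/m - 2 = -2 + 5/m)
u(p, T) = 12 (u(p, T) = -3 + 5*(-2 + 5/1) = -3 + 5*(-2 + 5*1) = -3 + 5*(-2 + 5) = -3 + 5*3 = -3 + 15 = 12)
(-43 + 49)*u(-5, -2) = (-43 + 49)*12 = 6*12 = 72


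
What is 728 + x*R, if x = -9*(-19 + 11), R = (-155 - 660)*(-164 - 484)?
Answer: 38025368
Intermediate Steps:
R = 528120 (R = -815*(-648) = 528120)
x = 72 (x = -9*(-8) = 72)
728 + x*R = 728 + 72*528120 = 728 + 38024640 = 38025368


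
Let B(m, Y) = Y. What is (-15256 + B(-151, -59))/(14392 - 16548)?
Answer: 15315/2156 ≈ 7.1034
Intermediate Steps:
(-15256 + B(-151, -59))/(14392 - 16548) = (-15256 - 59)/(14392 - 16548) = -15315/(-2156) = -15315*(-1/2156) = 15315/2156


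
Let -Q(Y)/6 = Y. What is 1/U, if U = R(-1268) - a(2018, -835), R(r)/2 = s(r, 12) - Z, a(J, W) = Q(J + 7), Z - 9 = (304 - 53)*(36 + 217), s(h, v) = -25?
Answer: -1/114924 ≈ -8.7014e-6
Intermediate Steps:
Q(Y) = -6*Y
Z = 63512 (Z = 9 + (304 - 53)*(36 + 217) = 9 + 251*253 = 9 + 63503 = 63512)
a(J, W) = -42 - 6*J (a(J, W) = -6*(J + 7) = -6*(7 + J) = -42 - 6*J)
R(r) = -127074 (R(r) = 2*(-25 - 1*63512) = 2*(-25 - 63512) = 2*(-63537) = -127074)
U = -114924 (U = -127074 - (-42 - 6*2018) = -127074 - (-42 - 12108) = -127074 - 1*(-12150) = -127074 + 12150 = -114924)
1/U = 1/(-114924) = -1/114924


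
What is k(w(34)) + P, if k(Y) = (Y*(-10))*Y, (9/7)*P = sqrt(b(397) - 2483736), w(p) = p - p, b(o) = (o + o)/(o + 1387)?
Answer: 7*I*sqrt(494054741645)/4014 ≈ 1225.8*I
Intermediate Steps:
b(o) = 2*o/(1387 + o) (b(o) = (2*o)/(1387 + o) = 2*o/(1387 + o))
w(p) = 0
P = 7*I*sqrt(494054741645)/4014 (P = 7*sqrt(2*397/(1387 + 397) - 2483736)/9 = 7*sqrt(2*397/1784 - 2483736)/9 = 7*sqrt(2*397*(1/1784) - 2483736)/9 = 7*sqrt(397/892 - 2483736)/9 = 7*sqrt(-2215492115/892)/9 = 7*(I*sqrt(494054741645)/446)/9 = 7*I*sqrt(494054741645)/4014 ≈ 1225.8*I)
k(Y) = -10*Y**2 (k(Y) = (-10*Y)*Y = -10*Y**2)
k(w(34)) + P = -10*0**2 + 7*I*sqrt(494054741645)/4014 = -10*0 + 7*I*sqrt(494054741645)/4014 = 0 + 7*I*sqrt(494054741645)/4014 = 7*I*sqrt(494054741645)/4014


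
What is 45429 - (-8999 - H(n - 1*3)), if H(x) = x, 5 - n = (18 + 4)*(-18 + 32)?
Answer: 54122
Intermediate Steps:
n = -303 (n = 5 - (18 + 4)*(-18 + 32) = 5 - 22*14 = 5 - 1*308 = 5 - 308 = -303)
45429 - (-8999 - H(n - 1*3)) = 45429 - (-8999 - (-303 - 1*3)) = 45429 - (-8999 - (-303 - 3)) = 45429 - (-8999 - 1*(-306)) = 45429 - (-8999 + 306) = 45429 - 1*(-8693) = 45429 + 8693 = 54122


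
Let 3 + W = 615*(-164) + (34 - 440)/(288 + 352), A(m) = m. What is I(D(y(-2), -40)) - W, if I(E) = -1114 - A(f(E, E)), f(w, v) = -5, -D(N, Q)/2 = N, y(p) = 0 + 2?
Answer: 31921483/320 ≈ 99755.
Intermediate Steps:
y(p) = 2
D(N, Q) = -2*N
I(E) = -1109 (I(E) = -1114 - 1*(-5) = -1114 + 5 = -1109)
W = -32276363/320 (W = -3 + (615*(-164) + (34 - 440)/(288 + 352)) = -3 + (-100860 - 406/640) = -3 + (-100860 - 406*1/640) = -3 + (-100860 - 203/320) = -3 - 32275403/320 = -32276363/320 ≈ -1.0086e+5)
I(D(y(-2), -40)) - W = -1109 - 1*(-32276363/320) = -1109 + 32276363/320 = 31921483/320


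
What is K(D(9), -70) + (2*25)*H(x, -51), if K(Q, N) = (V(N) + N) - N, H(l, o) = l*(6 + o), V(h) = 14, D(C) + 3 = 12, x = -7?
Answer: 15764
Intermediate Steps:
D(C) = 9 (D(C) = -3 + 12 = 9)
K(Q, N) = 14 (K(Q, N) = (14 + N) - N = 14)
K(D(9), -70) + (2*25)*H(x, -51) = 14 + (2*25)*(-7*(6 - 51)) = 14 + 50*(-7*(-45)) = 14 + 50*315 = 14 + 15750 = 15764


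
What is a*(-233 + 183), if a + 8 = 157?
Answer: -7450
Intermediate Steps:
a = 149 (a = -8 + 157 = 149)
a*(-233 + 183) = 149*(-233 + 183) = 149*(-50) = -7450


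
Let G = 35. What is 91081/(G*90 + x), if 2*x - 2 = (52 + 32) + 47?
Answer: 182162/6433 ≈ 28.317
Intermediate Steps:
x = 133/2 (x = 1 + ((52 + 32) + 47)/2 = 1 + (84 + 47)/2 = 1 + (1/2)*131 = 1 + 131/2 = 133/2 ≈ 66.500)
91081/(G*90 + x) = 91081/(35*90 + 133/2) = 91081/(3150 + 133/2) = 91081/(6433/2) = 91081*(2/6433) = 182162/6433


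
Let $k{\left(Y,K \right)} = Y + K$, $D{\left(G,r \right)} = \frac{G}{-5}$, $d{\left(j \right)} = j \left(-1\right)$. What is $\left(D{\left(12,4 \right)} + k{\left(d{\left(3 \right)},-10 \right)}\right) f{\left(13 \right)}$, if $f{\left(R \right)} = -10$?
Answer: $154$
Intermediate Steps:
$d{\left(j \right)} = - j$
$D{\left(G,r \right)} = - \frac{G}{5}$ ($D{\left(G,r \right)} = G \left(- \frac{1}{5}\right) = - \frac{G}{5}$)
$k{\left(Y,K \right)} = K + Y$
$\left(D{\left(12,4 \right)} + k{\left(d{\left(3 \right)},-10 \right)}\right) f{\left(13 \right)} = \left(\left(- \frac{1}{5}\right) 12 - 13\right) \left(-10\right) = \left(- \frac{12}{5} - 13\right) \left(-10\right) = \left(- \frac{77}{5}\right) \left(-10\right) = 154$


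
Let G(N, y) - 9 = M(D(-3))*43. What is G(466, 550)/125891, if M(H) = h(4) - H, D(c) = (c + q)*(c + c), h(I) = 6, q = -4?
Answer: -1539/125891 ≈ -0.012225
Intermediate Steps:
D(c) = 2*c*(-4 + c) (D(c) = (c - 4)*(c + c) = (-4 + c)*(2*c) = 2*c*(-4 + c))
M(H) = 6 - H
G(N, y) = -1539 (G(N, y) = 9 + (6 - 2*(-3)*(-4 - 3))*43 = 9 + (6 - 2*(-3)*(-7))*43 = 9 + (6 - 1*42)*43 = 9 + (6 - 42)*43 = 9 - 36*43 = 9 - 1548 = -1539)
G(466, 550)/125891 = -1539/125891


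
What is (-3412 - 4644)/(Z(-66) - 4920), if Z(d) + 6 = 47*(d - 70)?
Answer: 4028/5659 ≈ 0.71179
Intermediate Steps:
Z(d) = -3296 + 47*d (Z(d) = -6 + 47*(d - 70) = -6 + 47*(-70 + d) = -6 + (-3290 + 47*d) = -3296 + 47*d)
(-3412 - 4644)/(Z(-66) - 4920) = (-3412 - 4644)/((-3296 + 47*(-66)) - 4920) = -8056/((-3296 - 3102) - 4920) = -8056/(-6398 - 4920) = -8056/(-11318) = -8056*(-1/11318) = 4028/5659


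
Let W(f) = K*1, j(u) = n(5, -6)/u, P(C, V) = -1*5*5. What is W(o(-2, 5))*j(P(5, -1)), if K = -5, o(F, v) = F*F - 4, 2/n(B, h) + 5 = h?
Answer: -2/55 ≈ -0.036364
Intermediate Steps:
n(B, h) = 2/(-5 + h)
o(F, v) = -4 + F² (o(F, v) = F² - 4 = -4 + F²)
P(C, V) = -25 (P(C, V) = -5*5 = -25)
j(u) = -2/(11*u) (j(u) = (2/(-5 - 6))/u = (2/(-11))/u = (2*(-1/11))/u = -2/(11*u))
W(f) = -5 (W(f) = -5*1 = -5)
W(o(-2, 5))*j(P(5, -1)) = -(-10)/(11*(-25)) = -(-10)*(-1)/(11*25) = -5*2/275 = -2/55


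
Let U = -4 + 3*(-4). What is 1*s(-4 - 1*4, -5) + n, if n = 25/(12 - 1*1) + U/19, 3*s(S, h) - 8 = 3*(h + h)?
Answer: -3701/627 ≈ -5.9027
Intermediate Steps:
U = -16 (U = -4 - 12 = -16)
s(S, h) = 8/3 + 2*h (s(S, h) = 8/3 + (3*(h + h))/3 = 8/3 + (3*(2*h))/3 = 8/3 + (6*h)/3 = 8/3 + 2*h)
n = 299/209 (n = 25/(12 - 1*1) - 16/19 = 25/(12 - 1) - 16*1/19 = 25/11 - 16/19 = 299/209 ≈ 1.4306)
1*s(-4 - 1*4, -5) + n = 1*(8/3 + 2*(-5)) + 299/209 = 1*(8/3 - 10) + 299/209 = 1*(-22/3) + 299/209 = -22/3 + 299/209 = -3701/627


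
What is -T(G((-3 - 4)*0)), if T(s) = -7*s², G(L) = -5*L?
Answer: 0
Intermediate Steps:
-T(G((-3 - 4)*0)) = -(-7)*(-5*(-3 - 4)*0)² = -(-7)*(-(-35)*0)² = -(-7)*(-5*0)² = -(-7)*0² = -(-7)*0 = -1*0 = 0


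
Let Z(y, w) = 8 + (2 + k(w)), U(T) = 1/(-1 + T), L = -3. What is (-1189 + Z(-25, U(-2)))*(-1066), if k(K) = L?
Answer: 1260012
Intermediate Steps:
k(K) = -3
Z(y, w) = 7 (Z(y, w) = 8 + (2 - 3) = 8 - 1 = 7)
(-1189 + Z(-25, U(-2)))*(-1066) = (-1189 + 7)*(-1066) = -1182*(-1066) = 1260012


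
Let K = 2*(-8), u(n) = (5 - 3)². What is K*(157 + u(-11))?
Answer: -2576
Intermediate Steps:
u(n) = 4 (u(n) = 2² = 4)
K = -16
K*(157 + u(-11)) = -16*(157 + 4) = -16*161 = -2576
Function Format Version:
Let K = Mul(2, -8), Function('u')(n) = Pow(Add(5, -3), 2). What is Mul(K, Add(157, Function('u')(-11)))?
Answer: -2576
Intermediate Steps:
Function('u')(n) = 4 (Function('u')(n) = Pow(2, 2) = 4)
K = -16
Mul(K, Add(157, Function('u')(-11))) = Mul(-16, Add(157, 4)) = Mul(-16, 161) = -2576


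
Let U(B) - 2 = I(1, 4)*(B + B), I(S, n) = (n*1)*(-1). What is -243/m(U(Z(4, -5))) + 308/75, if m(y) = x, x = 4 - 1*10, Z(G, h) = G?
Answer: 6691/150 ≈ 44.607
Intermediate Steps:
I(S, n) = -n (I(S, n) = n*(-1) = -n)
U(B) = 2 - 8*B (U(B) = 2 + (-1*4)*(B + B) = 2 - 8*B)
x = -6 (x = 4 - 10 = -6)
m(y) = -6
-243/m(U(Z(4, -5))) + 308/75 = -243/(-6) + 308/75 = -243*(-⅙) + 308*(1/75) = 81/2 + 308/75 = 6691/150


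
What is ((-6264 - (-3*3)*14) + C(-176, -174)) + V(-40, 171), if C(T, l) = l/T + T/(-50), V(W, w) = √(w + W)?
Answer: -13493681/2200 + √131 ≈ -6122.0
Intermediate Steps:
V(W, w) = √(W + w)
C(T, l) = -T/50 + l/T (C(T, l) = l/T + T*(-1/50) = l/T - T/50 = -T/50 + l/T)
((-6264 - (-3*3)*14) + C(-176, -174)) + V(-40, 171) = ((-6264 - (-3*3)*14) + (-1/50*(-176) - 174/(-176))) + √(-40 + 171) = ((-6264 - (-9)*14) + (88/25 - 174*(-1/176))) + √131 = ((-6264 - 1*(-126)) + (88/25 + 87/88)) + √131 = ((-6264 + 126) + 9919/2200) + √131 = (-6138 + 9919/2200) + √131 = -13493681/2200 + √131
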